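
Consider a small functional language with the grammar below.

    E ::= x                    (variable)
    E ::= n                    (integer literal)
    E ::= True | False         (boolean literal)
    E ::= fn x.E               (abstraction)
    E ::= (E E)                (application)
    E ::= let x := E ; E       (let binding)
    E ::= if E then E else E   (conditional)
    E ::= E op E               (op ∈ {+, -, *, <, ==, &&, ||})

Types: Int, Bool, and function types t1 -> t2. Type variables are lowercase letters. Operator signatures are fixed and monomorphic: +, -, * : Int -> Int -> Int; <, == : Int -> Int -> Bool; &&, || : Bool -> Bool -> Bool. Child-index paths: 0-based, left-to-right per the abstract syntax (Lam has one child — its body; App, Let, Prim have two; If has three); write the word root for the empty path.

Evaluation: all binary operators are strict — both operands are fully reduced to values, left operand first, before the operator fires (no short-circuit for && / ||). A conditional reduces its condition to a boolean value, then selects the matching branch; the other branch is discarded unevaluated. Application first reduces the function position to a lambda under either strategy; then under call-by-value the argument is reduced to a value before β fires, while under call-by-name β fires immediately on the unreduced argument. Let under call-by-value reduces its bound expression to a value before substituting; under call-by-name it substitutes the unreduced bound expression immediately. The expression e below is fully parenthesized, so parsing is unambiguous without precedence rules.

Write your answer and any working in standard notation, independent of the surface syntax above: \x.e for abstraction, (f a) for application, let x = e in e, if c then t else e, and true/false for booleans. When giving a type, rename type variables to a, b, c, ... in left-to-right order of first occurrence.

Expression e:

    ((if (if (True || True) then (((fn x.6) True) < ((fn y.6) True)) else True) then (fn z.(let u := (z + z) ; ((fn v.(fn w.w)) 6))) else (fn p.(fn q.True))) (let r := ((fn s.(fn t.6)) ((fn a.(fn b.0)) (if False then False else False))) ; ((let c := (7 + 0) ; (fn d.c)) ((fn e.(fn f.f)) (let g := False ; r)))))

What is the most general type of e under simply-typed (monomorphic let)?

Derivation:
  unify Bool ~ Bool
  unify Bool ~ Bool
  unify Bool ~ Bool
\x._ : a -> Int
  unify a -> Int ~ Bool -> b
  unify a ~ Bool
  unify Int ~ b
_ _ : Int
  unify Int ~ Int
\y._ : c -> Int
  unify c -> Int ~ Bool -> d
  unify c ~ Bool
  unify Int ~ d
_ _ : Int
  unify Int ~ Int
  unify Bool ~ Bool
  unify Bool ~ Bool
z : e
  unify e ~ Int
z : Int
  unify Int ~ Int
let u : Int
w : g
\w._ : g -> g
\v._ : f -> g -> g
  unify f -> g -> g ~ Int -> h
  unify f ~ Int
  unify g -> g ~ h
_ _ : g -> g
\z._ : Int -> g -> g
\q._ : j -> Bool
\p._ : i -> j -> Bool
  unify Int -> g -> g ~ i -> j -> Bool
  unify Int ~ i
  unify g -> g ~ j -> Bool
  unify g ~ j
  unify j ~ Bool
\t._ : l -> Int
\s._ : k -> l -> Int
\b._ : n -> Int
\a._ : m -> n -> Int
  unify Bool ~ Bool
  unify Bool ~ Bool
  unify m -> n -> Int ~ Bool -> o
  unify m ~ Bool
  unify n -> Int ~ o
_ _ : n -> Int
  unify k -> l -> Int ~ (n -> Int) -> p
  unify k ~ n -> Int
  unify l -> Int ~ p
_ _ : l -> Int
let r : l -> Int
  unify Int ~ Int
  unify Int ~ Int
let c : Int
c : Int
\d._ : q -> Int
f : s
\f._ : s -> s
\e._ : r -> s -> s
let g : Bool
r : l -> Int
  unify r -> s -> s ~ (l -> Int) -> t
  unify r ~ l -> Int
  unify s -> s ~ t
_ _ : s -> s
  unify q -> Int ~ (s -> s) -> u
  unify q ~ s -> s
  unify Int ~ u
_ _ : Int
  unify Int -> Bool -> Bool ~ Int -> v
  unify Int ~ Int
  unify Bool -> Bool ~ v
_ _ : Bool -> Bool

Answer: Bool -> Bool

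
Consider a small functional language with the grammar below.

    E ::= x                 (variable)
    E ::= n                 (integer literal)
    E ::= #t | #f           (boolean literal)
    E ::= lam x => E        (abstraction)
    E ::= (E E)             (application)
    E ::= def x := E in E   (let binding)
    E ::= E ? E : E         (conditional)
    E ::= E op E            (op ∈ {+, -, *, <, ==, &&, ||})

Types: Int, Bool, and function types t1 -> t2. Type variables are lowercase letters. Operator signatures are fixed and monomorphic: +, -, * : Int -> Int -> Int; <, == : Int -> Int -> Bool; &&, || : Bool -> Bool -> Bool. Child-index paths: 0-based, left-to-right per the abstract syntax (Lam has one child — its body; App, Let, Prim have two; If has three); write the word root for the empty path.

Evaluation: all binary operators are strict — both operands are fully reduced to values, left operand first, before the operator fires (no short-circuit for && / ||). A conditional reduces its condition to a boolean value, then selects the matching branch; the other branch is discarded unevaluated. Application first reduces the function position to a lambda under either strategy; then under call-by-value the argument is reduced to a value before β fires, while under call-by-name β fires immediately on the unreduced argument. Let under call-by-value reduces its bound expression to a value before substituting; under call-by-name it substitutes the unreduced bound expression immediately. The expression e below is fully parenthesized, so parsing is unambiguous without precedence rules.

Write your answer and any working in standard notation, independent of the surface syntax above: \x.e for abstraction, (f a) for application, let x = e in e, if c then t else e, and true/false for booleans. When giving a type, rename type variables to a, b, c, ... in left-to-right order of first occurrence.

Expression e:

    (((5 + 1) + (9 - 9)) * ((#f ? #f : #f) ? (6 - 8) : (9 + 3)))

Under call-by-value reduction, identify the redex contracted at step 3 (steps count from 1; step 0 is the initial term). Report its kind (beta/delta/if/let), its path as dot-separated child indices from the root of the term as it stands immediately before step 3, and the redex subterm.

Answer: delta at 0 : (6 + 0)

Trace:
step 0: (((5 + 1) + (9 - 9)) * (if (if false then false else false) then (6 - 8) else (9 + 3)))
step 1: [delta@0.0] ((6 + (9 - 9)) * (if (if false then false else false) then (6 - 8) else (9 + 3)))
step 2: [delta@0.1] ((6 + 0) * (if (if false then false else false) then (6 - 8) else (9 + 3)))
step 3: [delta@0] (6 * (if (if false then false else false) then (6 - 8) else (9 + 3)))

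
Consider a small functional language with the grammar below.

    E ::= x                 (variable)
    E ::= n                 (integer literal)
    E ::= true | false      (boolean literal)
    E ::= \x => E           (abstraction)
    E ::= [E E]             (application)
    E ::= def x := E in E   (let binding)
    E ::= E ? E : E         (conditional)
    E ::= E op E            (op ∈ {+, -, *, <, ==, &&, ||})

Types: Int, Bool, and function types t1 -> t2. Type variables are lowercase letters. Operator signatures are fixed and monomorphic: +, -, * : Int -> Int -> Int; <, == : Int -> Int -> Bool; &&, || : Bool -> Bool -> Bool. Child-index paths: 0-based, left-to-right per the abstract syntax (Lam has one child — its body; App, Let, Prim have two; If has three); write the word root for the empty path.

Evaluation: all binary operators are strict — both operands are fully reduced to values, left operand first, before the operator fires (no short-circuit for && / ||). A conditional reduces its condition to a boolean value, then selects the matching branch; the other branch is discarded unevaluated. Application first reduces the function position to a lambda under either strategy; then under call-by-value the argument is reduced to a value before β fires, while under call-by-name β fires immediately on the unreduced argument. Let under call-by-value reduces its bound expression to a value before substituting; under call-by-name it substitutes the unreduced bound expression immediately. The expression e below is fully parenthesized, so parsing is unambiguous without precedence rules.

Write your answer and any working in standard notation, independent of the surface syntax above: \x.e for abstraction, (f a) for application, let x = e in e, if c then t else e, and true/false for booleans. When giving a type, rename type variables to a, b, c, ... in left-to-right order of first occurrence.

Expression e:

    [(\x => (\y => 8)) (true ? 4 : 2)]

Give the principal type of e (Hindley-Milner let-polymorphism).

Trace:
\y._ : b -> Int
\x._ : a -> b -> Int
  unify Bool ~ Bool
  unify Int ~ Int
  unify a -> b -> Int ~ Int -> c
  unify a ~ Int
  unify b -> Int ~ c
_ _ : b -> Int

Answer: a -> Int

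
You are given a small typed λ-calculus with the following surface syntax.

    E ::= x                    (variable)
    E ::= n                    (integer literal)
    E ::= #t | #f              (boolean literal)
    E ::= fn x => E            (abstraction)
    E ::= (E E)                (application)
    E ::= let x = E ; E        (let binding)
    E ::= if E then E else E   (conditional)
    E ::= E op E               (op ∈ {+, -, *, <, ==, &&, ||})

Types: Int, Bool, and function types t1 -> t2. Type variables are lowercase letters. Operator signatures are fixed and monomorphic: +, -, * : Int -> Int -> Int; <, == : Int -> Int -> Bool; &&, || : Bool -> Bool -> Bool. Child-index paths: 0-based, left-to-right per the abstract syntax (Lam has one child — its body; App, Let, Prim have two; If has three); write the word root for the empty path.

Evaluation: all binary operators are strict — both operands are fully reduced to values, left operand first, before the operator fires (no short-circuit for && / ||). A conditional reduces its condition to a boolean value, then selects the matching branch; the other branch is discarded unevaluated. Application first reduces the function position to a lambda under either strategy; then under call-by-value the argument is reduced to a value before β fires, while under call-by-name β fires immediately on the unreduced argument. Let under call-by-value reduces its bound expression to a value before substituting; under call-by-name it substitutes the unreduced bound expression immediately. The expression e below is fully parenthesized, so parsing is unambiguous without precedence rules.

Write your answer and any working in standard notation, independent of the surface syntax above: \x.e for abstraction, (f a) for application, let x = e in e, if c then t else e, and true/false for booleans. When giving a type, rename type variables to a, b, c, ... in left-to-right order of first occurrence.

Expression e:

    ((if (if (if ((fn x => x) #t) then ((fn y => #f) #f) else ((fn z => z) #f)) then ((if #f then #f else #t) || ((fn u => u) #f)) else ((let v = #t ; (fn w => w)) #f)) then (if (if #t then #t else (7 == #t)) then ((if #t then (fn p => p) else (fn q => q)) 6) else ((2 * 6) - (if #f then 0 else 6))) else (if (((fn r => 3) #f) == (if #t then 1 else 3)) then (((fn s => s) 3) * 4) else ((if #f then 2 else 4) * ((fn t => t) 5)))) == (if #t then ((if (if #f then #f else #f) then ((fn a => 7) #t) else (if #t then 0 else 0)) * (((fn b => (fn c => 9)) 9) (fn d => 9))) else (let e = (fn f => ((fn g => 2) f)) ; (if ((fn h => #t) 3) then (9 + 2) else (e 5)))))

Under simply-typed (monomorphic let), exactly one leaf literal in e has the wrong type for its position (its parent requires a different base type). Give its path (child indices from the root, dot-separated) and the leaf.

Answer: 0.1.0.2.1 : true

Derivation:
x : a
\x._ : a -> a
  unify a -> a ~ Bool -> b
  unify a ~ Bool
  unify Bool ~ b
_ _ : Bool
  unify Bool ~ Bool
\y._ : c -> Bool
  unify c -> Bool ~ Bool -> d
  unify c ~ Bool
  unify Bool ~ d
_ _ : Bool
z : e
\z._ : e -> e
  unify e -> e ~ Bool -> f
  unify e ~ Bool
  unify Bool ~ f
_ _ : Bool
  unify Bool ~ Bool
  unify Bool ~ Bool
  unify Bool ~ Bool
  unify Bool ~ Bool
  unify Bool ~ Bool
u : g
\u._ : g -> g
  unify g -> g ~ Bool -> h
  unify g ~ Bool
  unify Bool ~ h
_ _ : Bool
  unify Bool ~ Bool
let v : Bool
w : i
\w._ : i -> i
  unify i -> i ~ Bool -> j
  unify i ~ Bool
  unify Bool ~ j
_ _ : Bool
  unify Bool ~ Bool
  unify Bool ~ Bool
  unify Bool ~ Bool
  unify Int ~ Int
  unify Bool ~ Int
  FAIL: mismatch Bool ~ Int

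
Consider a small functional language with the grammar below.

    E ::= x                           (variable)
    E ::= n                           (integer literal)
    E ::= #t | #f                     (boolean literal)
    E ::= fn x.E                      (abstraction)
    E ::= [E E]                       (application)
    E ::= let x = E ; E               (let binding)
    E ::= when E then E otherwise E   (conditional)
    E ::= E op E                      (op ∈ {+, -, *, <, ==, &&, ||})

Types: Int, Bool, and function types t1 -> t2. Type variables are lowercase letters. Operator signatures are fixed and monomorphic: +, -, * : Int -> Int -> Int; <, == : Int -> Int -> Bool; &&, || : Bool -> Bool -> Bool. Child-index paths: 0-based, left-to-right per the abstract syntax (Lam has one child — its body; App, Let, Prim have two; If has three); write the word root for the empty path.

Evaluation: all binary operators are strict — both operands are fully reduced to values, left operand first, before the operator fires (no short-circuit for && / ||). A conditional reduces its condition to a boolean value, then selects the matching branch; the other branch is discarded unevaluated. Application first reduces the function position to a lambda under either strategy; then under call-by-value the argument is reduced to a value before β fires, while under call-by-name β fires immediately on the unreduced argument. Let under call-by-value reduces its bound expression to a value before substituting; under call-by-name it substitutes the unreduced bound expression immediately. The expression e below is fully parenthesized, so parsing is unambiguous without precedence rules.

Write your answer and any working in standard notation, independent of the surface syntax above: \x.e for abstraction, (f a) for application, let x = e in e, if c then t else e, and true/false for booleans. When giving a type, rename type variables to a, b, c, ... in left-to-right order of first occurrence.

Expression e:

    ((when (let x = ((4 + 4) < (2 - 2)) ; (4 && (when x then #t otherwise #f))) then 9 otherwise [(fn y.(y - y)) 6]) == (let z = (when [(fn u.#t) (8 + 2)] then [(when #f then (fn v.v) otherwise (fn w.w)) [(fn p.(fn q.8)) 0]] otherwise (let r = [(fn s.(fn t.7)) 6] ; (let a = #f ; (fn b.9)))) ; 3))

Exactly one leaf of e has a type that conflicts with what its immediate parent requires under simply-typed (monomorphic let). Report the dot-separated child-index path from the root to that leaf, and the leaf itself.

Answer: 0.0.1.0 : 4

Trace:
  unify Int ~ Int
  unify Int ~ Int
  unify Int ~ Int
  unify Int ~ Int
  unify Int ~ Int
  unify Int ~ Int
let x : Bool
  unify Int ~ Bool
  FAIL: mismatch Int ~ Bool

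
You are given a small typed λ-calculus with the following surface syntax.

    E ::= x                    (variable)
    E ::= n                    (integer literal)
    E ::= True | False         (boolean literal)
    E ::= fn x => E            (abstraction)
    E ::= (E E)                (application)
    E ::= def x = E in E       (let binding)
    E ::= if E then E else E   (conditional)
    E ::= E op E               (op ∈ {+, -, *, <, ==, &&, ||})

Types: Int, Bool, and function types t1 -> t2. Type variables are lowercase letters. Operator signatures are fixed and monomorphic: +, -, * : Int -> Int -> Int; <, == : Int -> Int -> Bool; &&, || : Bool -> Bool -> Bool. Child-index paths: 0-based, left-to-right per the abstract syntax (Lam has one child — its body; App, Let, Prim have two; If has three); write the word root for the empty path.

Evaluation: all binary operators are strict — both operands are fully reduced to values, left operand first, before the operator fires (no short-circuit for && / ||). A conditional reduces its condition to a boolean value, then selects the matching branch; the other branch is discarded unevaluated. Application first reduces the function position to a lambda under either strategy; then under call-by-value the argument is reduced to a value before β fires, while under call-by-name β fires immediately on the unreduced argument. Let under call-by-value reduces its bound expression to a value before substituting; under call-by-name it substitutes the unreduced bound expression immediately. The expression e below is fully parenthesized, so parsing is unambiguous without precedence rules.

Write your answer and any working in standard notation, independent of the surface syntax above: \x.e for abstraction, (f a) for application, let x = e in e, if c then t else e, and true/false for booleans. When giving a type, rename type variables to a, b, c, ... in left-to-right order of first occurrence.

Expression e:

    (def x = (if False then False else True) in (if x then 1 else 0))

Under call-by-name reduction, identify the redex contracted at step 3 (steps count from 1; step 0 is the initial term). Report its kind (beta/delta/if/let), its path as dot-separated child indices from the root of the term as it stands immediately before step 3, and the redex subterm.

Trace:
step 0: (let x = (if false then false else true) in (if x then 1 else 0))
step 1: [let@root] (if (if false then false else true) then 1 else 0)
step 2: [if@0] (if true then 1 else 0)
step 3: [if@root] 1

Answer: if at root : (if true then 1 else 0)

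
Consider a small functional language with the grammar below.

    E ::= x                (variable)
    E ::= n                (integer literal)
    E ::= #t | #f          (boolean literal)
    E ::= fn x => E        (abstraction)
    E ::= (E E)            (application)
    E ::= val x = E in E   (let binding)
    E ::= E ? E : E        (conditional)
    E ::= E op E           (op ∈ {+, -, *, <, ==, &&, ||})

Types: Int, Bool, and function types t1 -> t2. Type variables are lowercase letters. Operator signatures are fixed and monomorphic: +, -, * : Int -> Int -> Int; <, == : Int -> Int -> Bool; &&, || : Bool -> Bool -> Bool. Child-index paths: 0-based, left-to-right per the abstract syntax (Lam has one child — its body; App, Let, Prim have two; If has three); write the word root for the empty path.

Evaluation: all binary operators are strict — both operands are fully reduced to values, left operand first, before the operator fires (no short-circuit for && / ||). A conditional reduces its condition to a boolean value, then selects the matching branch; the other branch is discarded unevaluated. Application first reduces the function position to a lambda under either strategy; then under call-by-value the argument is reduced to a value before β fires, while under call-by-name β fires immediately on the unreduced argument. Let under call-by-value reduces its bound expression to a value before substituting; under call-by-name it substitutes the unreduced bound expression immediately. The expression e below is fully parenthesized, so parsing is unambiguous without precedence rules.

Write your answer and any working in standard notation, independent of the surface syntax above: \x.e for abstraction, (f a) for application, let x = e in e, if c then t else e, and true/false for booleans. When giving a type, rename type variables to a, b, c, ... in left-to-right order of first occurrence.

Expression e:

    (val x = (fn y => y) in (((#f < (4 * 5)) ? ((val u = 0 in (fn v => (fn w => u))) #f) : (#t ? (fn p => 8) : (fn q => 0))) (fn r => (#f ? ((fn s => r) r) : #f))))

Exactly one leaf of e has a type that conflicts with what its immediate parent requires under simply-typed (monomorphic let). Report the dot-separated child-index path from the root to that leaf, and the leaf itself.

Answer: 1.0.0.0 : false

Trace:
y : a
\y._ : a -> a
let x : a -> a
  unify Bool ~ Int
  FAIL: mismatch Bool ~ Int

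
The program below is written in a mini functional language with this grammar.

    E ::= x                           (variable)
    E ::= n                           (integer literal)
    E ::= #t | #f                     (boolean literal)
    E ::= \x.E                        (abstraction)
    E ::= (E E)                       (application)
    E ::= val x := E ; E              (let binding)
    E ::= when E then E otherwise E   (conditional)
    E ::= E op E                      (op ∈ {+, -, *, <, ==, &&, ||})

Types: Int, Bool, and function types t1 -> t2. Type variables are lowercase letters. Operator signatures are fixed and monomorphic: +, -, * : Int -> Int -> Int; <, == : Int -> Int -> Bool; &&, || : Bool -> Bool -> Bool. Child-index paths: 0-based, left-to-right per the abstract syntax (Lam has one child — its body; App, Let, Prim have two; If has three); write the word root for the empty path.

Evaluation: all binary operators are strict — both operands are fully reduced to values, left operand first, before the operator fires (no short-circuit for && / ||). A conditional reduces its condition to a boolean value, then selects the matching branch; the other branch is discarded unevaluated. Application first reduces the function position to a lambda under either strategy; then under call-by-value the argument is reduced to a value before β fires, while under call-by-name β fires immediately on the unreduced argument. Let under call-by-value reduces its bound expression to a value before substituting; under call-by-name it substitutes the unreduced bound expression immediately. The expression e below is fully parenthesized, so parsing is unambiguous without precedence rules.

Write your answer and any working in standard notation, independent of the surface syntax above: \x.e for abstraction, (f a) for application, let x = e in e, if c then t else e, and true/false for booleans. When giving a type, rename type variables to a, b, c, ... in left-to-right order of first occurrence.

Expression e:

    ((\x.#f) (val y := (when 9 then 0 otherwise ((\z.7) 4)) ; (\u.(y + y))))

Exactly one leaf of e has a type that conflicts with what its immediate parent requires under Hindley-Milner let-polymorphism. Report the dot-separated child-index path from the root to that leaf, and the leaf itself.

Derivation:
\x._ : a -> Bool
  unify Int ~ Bool
  FAIL: mismatch Int ~ Bool

Answer: 1.0.0 : 9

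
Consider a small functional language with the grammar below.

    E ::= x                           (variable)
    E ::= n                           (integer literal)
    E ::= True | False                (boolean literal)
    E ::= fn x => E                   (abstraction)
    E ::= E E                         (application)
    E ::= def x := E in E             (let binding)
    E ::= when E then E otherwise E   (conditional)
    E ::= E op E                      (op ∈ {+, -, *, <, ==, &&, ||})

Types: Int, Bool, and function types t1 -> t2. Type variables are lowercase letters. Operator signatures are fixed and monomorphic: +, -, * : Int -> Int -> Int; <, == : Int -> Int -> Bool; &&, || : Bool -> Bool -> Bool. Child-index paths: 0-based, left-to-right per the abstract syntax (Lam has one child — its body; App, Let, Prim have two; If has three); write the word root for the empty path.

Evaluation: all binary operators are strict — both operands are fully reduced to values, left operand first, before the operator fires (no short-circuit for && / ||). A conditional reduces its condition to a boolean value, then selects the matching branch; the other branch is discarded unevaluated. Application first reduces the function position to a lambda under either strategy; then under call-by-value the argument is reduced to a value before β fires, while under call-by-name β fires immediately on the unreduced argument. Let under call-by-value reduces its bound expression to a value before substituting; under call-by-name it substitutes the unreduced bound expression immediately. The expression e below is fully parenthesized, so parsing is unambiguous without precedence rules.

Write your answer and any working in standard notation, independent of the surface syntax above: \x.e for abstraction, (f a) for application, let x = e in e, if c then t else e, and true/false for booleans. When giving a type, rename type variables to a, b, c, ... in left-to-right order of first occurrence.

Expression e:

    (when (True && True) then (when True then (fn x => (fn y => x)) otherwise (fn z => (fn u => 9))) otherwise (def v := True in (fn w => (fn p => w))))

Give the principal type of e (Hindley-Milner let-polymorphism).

Answer: Int -> a -> Int

Trace:
  unify Bool ~ Bool
  unify Bool ~ Bool
  unify Bool ~ Bool
  unify Bool ~ Bool
x : a
\y._ : b -> a
\x._ : a -> b -> a
\u._ : d -> Int
\z._ : c -> d -> Int
  unify a -> b -> a ~ c -> d -> Int
  unify a ~ c
  unify b -> c ~ d -> Int
  unify b ~ d
  unify c ~ Int
let v : Bool
w : e
\p._ : f -> e
\w._ : e -> f -> e
  unify Int -> d -> Int ~ e -> f -> e
  unify Int ~ e
  unify d -> Int ~ f -> Int
  unify d ~ f
  unify Int ~ Int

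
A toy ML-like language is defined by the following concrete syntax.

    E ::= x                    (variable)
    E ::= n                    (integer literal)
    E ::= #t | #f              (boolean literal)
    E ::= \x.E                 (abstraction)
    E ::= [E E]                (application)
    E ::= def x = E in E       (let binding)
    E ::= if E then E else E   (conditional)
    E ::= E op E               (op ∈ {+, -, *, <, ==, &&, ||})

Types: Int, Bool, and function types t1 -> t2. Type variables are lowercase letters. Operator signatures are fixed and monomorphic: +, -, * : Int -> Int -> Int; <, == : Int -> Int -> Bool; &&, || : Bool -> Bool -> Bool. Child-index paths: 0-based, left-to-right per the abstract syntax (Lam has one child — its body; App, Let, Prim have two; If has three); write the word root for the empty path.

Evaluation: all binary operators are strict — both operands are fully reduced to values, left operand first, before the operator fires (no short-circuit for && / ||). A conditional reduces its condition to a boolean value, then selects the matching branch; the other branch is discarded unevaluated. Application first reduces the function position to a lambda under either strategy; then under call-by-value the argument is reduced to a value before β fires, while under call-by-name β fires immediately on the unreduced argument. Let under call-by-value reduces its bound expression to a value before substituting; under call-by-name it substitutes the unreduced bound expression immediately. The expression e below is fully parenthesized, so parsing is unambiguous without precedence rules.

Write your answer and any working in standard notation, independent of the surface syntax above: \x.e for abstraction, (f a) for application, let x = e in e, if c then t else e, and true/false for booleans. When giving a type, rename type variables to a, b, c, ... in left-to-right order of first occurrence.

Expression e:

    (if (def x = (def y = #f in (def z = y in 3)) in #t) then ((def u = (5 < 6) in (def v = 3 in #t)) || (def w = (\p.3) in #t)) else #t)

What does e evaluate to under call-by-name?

Answer: true

Working:
step 0: (if (let x = (let y = false in (let z = y in 3)) in true) then ((let u = (5 < 6) in (let v = 3 in true)) || (let w = (\p.3) in true)) else true)
step 1: [let@0] (if true then ((let u = (5 < 6) in (let v = 3 in true)) || (let w = (\p.3) in true)) else true)
step 2: [if@root] ((let u = (5 < 6) in (let v = 3 in true)) || (let w = (\p.3) in true))
step 3: [let@0] ((let v = 3 in true) || (let w = (\p.3) in true))
step 4: [let@0] (true || (let w = (\p.3) in true))
step 5: [let@1] (true || true)
step 6: [delta@root] true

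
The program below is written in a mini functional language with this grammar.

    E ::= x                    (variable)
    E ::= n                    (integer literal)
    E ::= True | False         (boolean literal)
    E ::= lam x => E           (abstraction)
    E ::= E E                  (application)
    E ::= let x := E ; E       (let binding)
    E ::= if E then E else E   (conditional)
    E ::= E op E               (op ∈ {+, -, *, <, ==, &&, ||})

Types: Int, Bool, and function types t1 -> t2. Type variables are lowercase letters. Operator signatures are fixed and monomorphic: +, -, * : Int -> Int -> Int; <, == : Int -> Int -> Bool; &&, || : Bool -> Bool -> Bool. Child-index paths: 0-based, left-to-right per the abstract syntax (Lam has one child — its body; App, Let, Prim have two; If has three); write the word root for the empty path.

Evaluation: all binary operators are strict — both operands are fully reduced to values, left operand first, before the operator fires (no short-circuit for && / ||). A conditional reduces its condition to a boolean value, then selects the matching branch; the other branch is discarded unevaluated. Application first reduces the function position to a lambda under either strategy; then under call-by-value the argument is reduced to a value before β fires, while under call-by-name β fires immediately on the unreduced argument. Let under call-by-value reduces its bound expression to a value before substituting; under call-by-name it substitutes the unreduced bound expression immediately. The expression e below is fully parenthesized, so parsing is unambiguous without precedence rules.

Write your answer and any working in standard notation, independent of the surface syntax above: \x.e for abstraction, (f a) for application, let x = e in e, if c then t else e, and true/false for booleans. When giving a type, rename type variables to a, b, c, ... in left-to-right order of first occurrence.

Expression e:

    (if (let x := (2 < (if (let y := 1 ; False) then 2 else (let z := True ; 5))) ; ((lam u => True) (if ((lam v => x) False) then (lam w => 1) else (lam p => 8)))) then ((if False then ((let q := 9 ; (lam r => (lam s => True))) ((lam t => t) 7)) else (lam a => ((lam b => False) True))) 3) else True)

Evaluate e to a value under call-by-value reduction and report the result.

Answer: false

Trace:
step 0: (if (let x = (2 < (if (let y = 1 in false) then 2 else (let z = true in 5))) in ((\u.true) (if ((\v.x) false) then (\w.1) else (\p.8)))) then ((if false then ((let q = 9 in (\r.(\s.true))) ((\t.t) 7)) else (\a.((\b.false) true))) 3) else true)
step 1: [let@0.0.1.0] (if (let x = (2 < (if false then 2 else (let z = true in 5))) in ((\u.true) (if ((\v.x) false) then (\w.1) else (\p.8)))) then ((if false then ((let q = 9 in (\r.(\s.true))) ((\t.t) 7)) else (\a.((\b.false) true))) 3) else true)
step 2: [if@0.0.1] (if (let x = (2 < (let z = true in 5)) in ((\u.true) (if ((\v.x) false) then (\w.1) else (\p.8)))) then ((if false then ((let q = 9 in (\r.(\s.true))) ((\t.t) 7)) else (\a.((\b.false) true))) 3) else true)
step 3: [let@0.0.1] (if (let x = (2 < 5) in ((\u.true) (if ((\v.x) false) then (\w.1) else (\p.8)))) then ((if false then ((let q = 9 in (\r.(\s.true))) ((\t.t) 7)) else (\a.((\b.false) true))) 3) else true)
step 4: [delta@0.0] (if (let x = true in ((\u.true) (if ((\v.x) false) then (\w.1) else (\p.8)))) then ((if false then ((let q = 9 in (\r.(\s.true))) ((\t.t) 7)) else (\a.((\b.false) true))) 3) else true)
step 5: [let@0] (if ((\u.true) (if ((\v.true) false) then (\w.1) else (\p.8))) then ((if false then ((let q = 9 in (\r.(\s.true))) ((\t.t) 7)) else (\a.((\b.false) true))) 3) else true)
step 6: [beta@0.1.0] (if ((\u.true) (if true then (\w.1) else (\p.8))) then ((if false then ((let q = 9 in (\r.(\s.true))) ((\t.t) 7)) else (\a.((\b.false) true))) 3) else true)
step 7: [if@0.1] (if ((\u.true) (\w.1)) then ((if false then ((let q = 9 in (\r.(\s.true))) ((\t.t) 7)) else (\a.((\b.false) true))) 3) else true)
step 8: [beta@0] (if true then ((if false then ((let q = 9 in (\r.(\s.true))) ((\t.t) 7)) else (\a.((\b.false) true))) 3) else true)
step 9: [if@root] ((if false then ((let q = 9 in (\r.(\s.true))) ((\t.t) 7)) else (\a.((\b.false) true))) 3)
step 10: [if@0] ((\a.((\b.false) true)) 3)
step 11: [beta@root] ((\b.false) true)
step 12: [beta@root] false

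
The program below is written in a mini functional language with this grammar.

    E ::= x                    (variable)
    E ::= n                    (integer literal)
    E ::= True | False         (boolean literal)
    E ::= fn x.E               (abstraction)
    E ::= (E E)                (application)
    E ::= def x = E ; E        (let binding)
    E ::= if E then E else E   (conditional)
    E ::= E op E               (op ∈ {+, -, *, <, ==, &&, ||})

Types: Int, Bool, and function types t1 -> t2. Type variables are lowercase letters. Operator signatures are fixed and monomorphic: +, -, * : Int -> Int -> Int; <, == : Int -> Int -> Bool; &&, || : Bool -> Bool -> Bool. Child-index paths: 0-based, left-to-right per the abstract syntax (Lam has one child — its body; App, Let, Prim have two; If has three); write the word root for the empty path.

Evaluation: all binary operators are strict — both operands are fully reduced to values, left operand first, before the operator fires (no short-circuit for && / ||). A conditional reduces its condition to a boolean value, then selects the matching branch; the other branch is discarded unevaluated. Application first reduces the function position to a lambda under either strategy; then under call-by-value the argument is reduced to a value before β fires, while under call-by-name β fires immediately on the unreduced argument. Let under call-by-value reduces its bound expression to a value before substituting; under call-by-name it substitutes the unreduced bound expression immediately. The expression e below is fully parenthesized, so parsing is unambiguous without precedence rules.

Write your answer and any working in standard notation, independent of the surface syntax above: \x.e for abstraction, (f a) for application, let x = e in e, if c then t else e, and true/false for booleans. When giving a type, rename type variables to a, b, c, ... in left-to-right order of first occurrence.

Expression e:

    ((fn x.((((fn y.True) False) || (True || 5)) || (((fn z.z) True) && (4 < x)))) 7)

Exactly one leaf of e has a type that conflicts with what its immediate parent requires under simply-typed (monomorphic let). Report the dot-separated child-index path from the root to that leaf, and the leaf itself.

Working:
\y._ : b -> Bool
  unify b -> Bool ~ Bool -> c
  unify b ~ Bool
  unify Bool ~ c
_ _ : Bool
  unify Bool ~ Bool
  unify Bool ~ Bool
  unify Int ~ Bool
  FAIL: mismatch Int ~ Bool

Answer: 0.0.0.1.1 : 5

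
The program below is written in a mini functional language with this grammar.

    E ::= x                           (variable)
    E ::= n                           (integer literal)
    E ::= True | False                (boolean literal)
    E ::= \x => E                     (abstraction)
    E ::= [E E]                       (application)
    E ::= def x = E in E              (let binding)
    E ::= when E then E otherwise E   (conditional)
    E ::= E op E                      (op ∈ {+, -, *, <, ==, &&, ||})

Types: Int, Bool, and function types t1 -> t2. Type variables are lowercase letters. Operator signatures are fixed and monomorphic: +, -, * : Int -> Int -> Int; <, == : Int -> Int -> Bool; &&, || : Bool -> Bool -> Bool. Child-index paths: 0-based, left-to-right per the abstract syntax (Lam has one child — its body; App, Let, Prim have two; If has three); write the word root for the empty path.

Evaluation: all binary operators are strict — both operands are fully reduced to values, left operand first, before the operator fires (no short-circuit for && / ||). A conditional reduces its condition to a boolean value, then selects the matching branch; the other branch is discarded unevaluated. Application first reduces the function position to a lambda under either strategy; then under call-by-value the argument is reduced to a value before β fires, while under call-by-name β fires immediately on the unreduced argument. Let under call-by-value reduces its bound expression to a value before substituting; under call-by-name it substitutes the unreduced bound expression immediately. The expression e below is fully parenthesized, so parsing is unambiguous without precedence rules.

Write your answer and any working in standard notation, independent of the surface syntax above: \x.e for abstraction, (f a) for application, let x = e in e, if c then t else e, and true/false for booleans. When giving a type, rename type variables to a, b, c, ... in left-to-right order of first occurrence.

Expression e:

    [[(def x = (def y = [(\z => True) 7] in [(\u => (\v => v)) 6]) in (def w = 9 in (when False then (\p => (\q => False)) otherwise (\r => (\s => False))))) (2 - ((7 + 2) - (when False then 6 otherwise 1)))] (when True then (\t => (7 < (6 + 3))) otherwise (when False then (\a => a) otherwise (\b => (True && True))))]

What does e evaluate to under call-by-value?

Answer: false

Trace:
step 0: (((let x = (let y = ((\z.true) 7) in ((\u.(\v.v)) 6)) in (let w = 9 in (if false then (\p.(\q.false)) else (\r.(\s.false))))) (2 - ((7 + 2) - (if false then 6 else 1)))) (if true then (\t.(7 < (6 + 3))) else (if false then (\a.a) else (\b.(true && true)))))
step 1: [beta@0.0.0.0] (((let x = (let y = true in ((\u.(\v.v)) 6)) in (let w = 9 in (if false then (\p.(\q.false)) else (\r.(\s.false))))) (2 - ((7 + 2) - (if false then 6 else 1)))) (if true then (\t.(7 < (6 + 3))) else (if false then (\a.a) else (\b.(true && true)))))
step 2: [let@0.0.0] (((let x = ((\u.(\v.v)) 6) in (let w = 9 in (if false then (\p.(\q.false)) else (\r.(\s.false))))) (2 - ((7 + 2) - (if false then 6 else 1)))) (if true then (\t.(7 < (6 + 3))) else (if false then (\a.a) else (\b.(true && true)))))
step 3: [beta@0.0.0] (((let x = (\v.v) in (let w = 9 in (if false then (\p.(\q.false)) else (\r.(\s.false))))) (2 - ((7 + 2) - (if false then 6 else 1)))) (if true then (\t.(7 < (6 + 3))) else (if false then (\a.a) else (\b.(true && true)))))
step 4: [let@0.0] (((let w = 9 in (if false then (\p.(\q.false)) else (\r.(\s.false)))) (2 - ((7 + 2) - (if false then 6 else 1)))) (if true then (\t.(7 < (6 + 3))) else (if false then (\a.a) else (\b.(true && true)))))
step 5: [let@0.0] (((if false then (\p.(\q.false)) else (\r.(\s.false))) (2 - ((7 + 2) - (if false then 6 else 1)))) (if true then (\t.(7 < (6 + 3))) else (if false then (\a.a) else (\b.(true && true)))))
step 6: [if@0.0] (((\r.(\s.false)) (2 - ((7 + 2) - (if false then 6 else 1)))) (if true then (\t.(7 < (6 + 3))) else (if false then (\a.a) else (\b.(true && true)))))
step 7: [delta@0.1.1.0] (((\r.(\s.false)) (2 - (9 - (if false then 6 else 1)))) (if true then (\t.(7 < (6 + 3))) else (if false then (\a.a) else (\b.(true && true)))))
step 8: [if@0.1.1.1] (((\r.(\s.false)) (2 - (9 - 1))) (if true then (\t.(7 < (6 + 3))) else (if false then (\a.a) else (\b.(true && true)))))
step 9: [delta@0.1.1] (((\r.(\s.false)) (2 - 8)) (if true then (\t.(7 < (6 + 3))) else (if false then (\a.a) else (\b.(true && true)))))
step 10: [delta@0.1] (((\r.(\s.false)) -6) (if true then (\t.(7 < (6 + 3))) else (if false then (\a.a) else (\b.(true && true)))))
step 11: [beta@0] ((\s.false) (if true then (\t.(7 < (6 + 3))) else (if false then (\a.a) else (\b.(true && true)))))
step 12: [if@1] ((\s.false) (\t.(7 < (6 + 3))))
step 13: [beta@root] false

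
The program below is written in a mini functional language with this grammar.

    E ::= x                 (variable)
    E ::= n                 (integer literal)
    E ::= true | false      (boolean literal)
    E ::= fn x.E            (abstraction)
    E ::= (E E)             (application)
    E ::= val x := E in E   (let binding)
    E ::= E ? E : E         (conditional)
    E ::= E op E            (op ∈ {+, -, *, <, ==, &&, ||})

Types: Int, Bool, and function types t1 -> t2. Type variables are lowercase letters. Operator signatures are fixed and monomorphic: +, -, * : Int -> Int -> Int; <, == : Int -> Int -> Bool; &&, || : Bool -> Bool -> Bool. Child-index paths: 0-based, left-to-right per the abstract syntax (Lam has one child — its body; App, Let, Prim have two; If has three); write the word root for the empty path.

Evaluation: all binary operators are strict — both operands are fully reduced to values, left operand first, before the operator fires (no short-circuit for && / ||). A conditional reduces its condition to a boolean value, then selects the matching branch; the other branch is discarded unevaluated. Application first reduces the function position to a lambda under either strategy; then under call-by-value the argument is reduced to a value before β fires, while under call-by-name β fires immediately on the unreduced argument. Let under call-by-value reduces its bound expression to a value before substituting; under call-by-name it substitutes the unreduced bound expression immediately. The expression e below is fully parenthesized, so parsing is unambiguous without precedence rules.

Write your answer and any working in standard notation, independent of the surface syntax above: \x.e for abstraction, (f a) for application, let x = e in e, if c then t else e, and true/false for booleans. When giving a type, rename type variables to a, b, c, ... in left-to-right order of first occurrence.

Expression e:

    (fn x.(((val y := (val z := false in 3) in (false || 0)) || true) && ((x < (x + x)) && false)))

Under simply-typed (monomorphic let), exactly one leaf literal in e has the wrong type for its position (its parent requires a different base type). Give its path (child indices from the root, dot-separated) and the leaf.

Trace:
let z : Bool
let y : Int
  unify Bool ~ Bool
  unify Int ~ Bool
  FAIL: mismatch Int ~ Bool

Answer: 0.0.0.1.1 : 0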